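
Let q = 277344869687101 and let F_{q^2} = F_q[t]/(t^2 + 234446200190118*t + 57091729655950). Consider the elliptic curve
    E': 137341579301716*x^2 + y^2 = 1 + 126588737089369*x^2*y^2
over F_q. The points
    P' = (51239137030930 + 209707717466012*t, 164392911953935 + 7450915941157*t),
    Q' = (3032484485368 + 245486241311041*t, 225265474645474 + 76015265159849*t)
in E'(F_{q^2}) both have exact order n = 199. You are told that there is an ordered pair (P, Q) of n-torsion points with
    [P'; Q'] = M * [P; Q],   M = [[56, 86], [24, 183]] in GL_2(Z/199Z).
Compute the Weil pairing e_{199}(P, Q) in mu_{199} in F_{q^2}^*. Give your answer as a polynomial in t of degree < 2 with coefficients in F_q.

Under M = [[56,86],[24,183]] in GL_2(Z/199), e_{199}(P',Q') = e_{199}(P,Q)^(56*183-86*24 mod 199).
Hence e(P,Q) = e(P',Q')^{8} where 8 = 25^{-1} mod 199.
Edwards->Montgomery: u=(1+y)/(1-y), v=u/x -> 82087296758285v^2=u^3+20315577552668u^2+u; then x_W=72024427974862u+90212531013031: y^2=x^3+169688602825002.
n = 199 = (11000111)_2 (8 bits, wt 5); accumulate f_{199,P'}(Q'+S)/f_{199,P'}(S) along the 7-step ladder.
e_{199}(P',Q') = 220859660350597 + 184369843134773*t.
Finally e_{199}(P,Q) = 87823389051420 + 201621889708035*t.

87823389051420 + 201621889708035*t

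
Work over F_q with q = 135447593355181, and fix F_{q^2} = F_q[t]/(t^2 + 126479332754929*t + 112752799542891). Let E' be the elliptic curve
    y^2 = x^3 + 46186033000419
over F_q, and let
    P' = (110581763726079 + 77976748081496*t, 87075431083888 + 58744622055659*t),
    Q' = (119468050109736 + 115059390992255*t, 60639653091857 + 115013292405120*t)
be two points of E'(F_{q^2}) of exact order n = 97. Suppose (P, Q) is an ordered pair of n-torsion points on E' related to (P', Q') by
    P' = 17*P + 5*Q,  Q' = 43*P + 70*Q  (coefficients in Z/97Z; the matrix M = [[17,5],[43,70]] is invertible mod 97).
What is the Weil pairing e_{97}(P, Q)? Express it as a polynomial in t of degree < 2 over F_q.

58019725763598 + 97026189758091*t

Since e_{97}(P,P)=e_{97}(Q,Q)=1 and e_{97}(Q,P)=e_{97}(P,Q)^{-1}, expanding e_{97}(17*P + 5*Q,43*P + 70*Q) leaves e(P,Q)^det(M).
So e_{97}(P,Q) = e_{97}(P',Q')^{39}, since 5*39 = 1 mod 97.
Build f_{97,P'} and f_{97,Q'} via the 7-bit ladder of 97=1100001_2; evaluate at shifted divisors; quotient in F_{135447593355181^2}.
Result: e(P',Q') = 103693548097990 + 2985172408827*t.
(103693548097990 + 2985172408827*t)^{39} mod (135447593355181,f) = 58019725763598 + 97026189758091*t.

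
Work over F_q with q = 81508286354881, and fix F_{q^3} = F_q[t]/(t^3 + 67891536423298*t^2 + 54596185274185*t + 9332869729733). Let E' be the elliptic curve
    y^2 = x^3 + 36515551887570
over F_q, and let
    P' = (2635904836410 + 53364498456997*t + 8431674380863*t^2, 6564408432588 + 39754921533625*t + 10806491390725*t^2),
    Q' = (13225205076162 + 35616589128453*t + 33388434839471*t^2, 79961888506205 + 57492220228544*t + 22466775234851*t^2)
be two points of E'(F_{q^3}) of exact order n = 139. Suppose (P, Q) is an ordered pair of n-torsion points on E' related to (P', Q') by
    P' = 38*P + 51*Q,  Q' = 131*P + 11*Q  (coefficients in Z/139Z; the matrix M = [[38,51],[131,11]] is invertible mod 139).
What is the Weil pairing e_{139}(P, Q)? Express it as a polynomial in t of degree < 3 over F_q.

Alternating bilinearity on E[139] (values in mu_{139} in F_{81508286354881^3}) gives e(P',Q') = e(P,Q)^det(M).
38*11 - 51*131 = -6263; reduced mod 139: det = 131, inverse 52.
Run Miller on y^2=x^3+36515551887570 over F_{81508286354881}: ladder 10001011 (8 bits); e = f_P(D_Q)/f_Q(D_P).
Miller gives e_{139}(P',Q') = 34997183467420 + 12746024171686*t + 54598880343444*t^2 in F_{81508286354881^3}.
e_{139}(P,Q) = (34997183467420 + 12746024171686*t + 54598880343444*t^2)^{52} = 13069951754460 + 50077879217231*t + 67856694920492*t^2.

13069951754460 + 50077879217231*t + 67856694920492*t^2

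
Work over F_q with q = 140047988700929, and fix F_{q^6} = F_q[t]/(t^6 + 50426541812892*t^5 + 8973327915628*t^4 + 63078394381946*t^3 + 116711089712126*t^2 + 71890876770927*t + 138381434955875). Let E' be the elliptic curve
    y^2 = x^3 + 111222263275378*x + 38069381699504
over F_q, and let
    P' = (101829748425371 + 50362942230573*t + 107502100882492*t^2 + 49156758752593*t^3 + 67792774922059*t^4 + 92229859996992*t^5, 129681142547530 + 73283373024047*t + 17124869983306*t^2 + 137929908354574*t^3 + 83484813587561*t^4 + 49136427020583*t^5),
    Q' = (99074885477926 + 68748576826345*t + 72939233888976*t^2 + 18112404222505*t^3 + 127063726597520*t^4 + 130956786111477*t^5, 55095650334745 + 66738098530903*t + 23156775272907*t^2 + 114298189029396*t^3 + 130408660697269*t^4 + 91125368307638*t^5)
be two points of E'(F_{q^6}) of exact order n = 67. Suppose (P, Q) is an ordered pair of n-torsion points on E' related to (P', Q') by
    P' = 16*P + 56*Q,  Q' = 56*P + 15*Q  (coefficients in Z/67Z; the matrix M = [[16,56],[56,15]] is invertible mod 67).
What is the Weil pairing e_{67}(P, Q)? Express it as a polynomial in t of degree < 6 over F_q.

The 67-Weil pairing on E[67] over F_{140047988700929} is alternating-bilinear: e_{67}(P',Q') = e_{67}(P,Q)^det(M).
det(M) mod 67 = 52; its inverse in (Z/67)^* is 58 (check: 52*58 mod 67 = 1).
Miller loop for e_{67} over F_{140047988700929^6}: bits of 67 = 1000011; 6 double steps + 2 add steps, l/v at each.
Miller gives e_{67}(P',Q') = 131913588030130 + 122243811144235*t + 79327522122096*t^2 + 31394770869942*t^3 + 66552661093925*t^4 + 20556754060279*t^5 in F_{140047988700929^6}.
Thus e_{67}(P,Q) = 109878291820850 + 56566776218883*t + 100418841052939*t^2 + 67974080867553*t^3 + 21562106254450*t^4 + 135583658287323*t^5.

109878291820850 + 56566776218883*t + 100418841052939*t^2 + 67974080867553*t^3 + 21562106254450*t^4 + 135583658287323*t^5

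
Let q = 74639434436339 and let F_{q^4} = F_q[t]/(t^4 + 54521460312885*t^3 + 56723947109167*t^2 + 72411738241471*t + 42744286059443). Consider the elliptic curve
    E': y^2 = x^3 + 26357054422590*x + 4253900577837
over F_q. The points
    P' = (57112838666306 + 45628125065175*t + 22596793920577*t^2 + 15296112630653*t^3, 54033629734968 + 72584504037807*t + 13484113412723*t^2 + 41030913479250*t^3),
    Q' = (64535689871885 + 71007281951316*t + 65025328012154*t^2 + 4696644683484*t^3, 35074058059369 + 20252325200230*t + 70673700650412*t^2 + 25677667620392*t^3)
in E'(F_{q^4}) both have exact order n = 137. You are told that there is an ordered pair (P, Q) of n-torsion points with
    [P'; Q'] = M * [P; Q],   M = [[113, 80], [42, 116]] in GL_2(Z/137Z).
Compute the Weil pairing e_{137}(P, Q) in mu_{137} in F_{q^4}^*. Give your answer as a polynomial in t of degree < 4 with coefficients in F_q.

Since e_{137}(P,P)=e_{137}(Q,Q)=1 and e_{137}(Q,P)=e_{137}(P,Q)^{-1}, expanding e_{137}(113*P + 80*Q,42*P + 116*Q) leaves e(P,Q)^det(M).
Hence e(P,Q) = e(P',Q')^{124} where 124 = 21^{-1} mod 137.
Build f_{137,P'} and f_{137,Q'} via the 8-bit ladder of 137=10001001_2; evaluate at shifted divisors; quotient in F_{74639434436339^4}.
Result: e(P',Q') = 11461579935148 + 13050620591449*t + 63975980349403*t^2 + 8400463620860*t^3.
Hence e(P,Q) = 42727818404979 + 26354245756565*t + 35383755475018*t^2 + 60005068732327*t^3 in F_{74639434436339^4}^*.

42727818404979 + 26354245756565*t + 35383755475018*t^2 + 60005068732327*t^3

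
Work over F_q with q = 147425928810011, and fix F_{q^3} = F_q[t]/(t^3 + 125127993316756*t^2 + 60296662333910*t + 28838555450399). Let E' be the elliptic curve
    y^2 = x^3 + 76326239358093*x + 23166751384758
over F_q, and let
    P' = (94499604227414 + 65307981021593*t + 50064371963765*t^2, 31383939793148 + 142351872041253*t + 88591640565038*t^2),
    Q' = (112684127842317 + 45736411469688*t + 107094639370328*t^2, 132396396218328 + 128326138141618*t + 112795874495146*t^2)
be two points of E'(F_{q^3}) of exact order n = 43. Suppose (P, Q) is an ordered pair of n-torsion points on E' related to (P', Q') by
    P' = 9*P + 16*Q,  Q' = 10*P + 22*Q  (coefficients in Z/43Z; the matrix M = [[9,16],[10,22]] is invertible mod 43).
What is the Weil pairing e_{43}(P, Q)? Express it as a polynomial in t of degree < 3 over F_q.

56634021493218 + 96836477391416*t + 35328884612729*t^2

The 43-Weil pairing on E[43] over F_{147425928810011} is alternating-bilinear: e_{43}(P',Q') = e_{43}(P,Q)^det(M).
Inverting 38 mod 43: 17. Thus e_{43}(P,Q) = e(P',Q')^{17}.
Run Miller on y^2=x^3+76326239358093*x+23166751384758 over F_{147425928810011}: ladder 101011 (6 bits); e = f_P(D_Q)/f_Q(D_P).
Miller gives e_{43}(P',Q') = 105428143273076 + 121165733998920*t + 129080133866694*t^2 in F_{147425928810011^3}.
Hence e(P,Q) = 56634021493218 + 96836477391416*t + 35328884612729*t^2 in F_{147425928810011^3}^*.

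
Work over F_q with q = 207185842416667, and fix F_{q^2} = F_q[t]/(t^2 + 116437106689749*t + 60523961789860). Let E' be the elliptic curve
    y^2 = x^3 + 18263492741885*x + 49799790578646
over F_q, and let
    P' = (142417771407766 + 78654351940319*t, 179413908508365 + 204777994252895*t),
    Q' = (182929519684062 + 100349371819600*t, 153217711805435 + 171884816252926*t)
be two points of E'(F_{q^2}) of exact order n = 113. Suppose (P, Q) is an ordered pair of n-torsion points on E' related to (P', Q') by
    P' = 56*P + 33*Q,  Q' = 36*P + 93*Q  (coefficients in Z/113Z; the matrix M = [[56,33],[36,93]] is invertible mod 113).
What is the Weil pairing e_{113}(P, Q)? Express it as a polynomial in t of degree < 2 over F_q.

Under M = [[56,33],[36,93]] in GL_2(Z/113), e_{113}(P',Q') = e_{113}(P,Q)^(56*93-33*36 mod 113).
det M = 56*93 - 33*36 = 4020 = 65 (mod 113); 65^{-1} = 40 (mod 113).
7-bit Miller (1110001) on E'/F_{207185842416667} with a'=18263492741885, b'=49799790578646: accumulate tangent/chord ratios at Q'+S and P'+S'.
Result: e(P',Q') = 29919708270803 + 55752488965071*t.
Finally e_{113}(P,Q) = 91215229472121 + 161449206604314*t.

91215229472121 + 161449206604314*t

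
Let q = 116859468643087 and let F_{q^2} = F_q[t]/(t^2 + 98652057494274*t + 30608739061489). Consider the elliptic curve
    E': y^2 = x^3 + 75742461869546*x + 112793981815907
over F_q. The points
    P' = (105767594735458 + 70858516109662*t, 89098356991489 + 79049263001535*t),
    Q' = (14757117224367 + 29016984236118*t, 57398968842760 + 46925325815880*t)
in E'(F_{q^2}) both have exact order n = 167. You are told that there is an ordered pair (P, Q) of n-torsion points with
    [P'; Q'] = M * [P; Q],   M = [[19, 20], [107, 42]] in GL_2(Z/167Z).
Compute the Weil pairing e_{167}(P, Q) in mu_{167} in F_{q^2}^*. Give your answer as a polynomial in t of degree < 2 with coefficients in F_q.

27804123381058 + 71376025596499*t

The 167-Weil pairing on E[167] over F_{116859468643087} is alternating-bilinear: e_{167}(P',Q') = e_{167}(P,Q)^det(M).
det(M) mod 167 = 161; its inverse in (Z/167)^* is 139 (check: 161*139 mod 167 = 1).
8-bit Miller (10100111) on E'/F_{116859468643087} with a'=75742461869546, b'=112793981815907: accumulate tangent/chord ratios at Q'+S and P'+S'.
Result: e(P',Q') = 10065305778767 + 62402201998715*t.
Thus e_{167}(P,Q) = 27804123381058 + 71376025596499*t.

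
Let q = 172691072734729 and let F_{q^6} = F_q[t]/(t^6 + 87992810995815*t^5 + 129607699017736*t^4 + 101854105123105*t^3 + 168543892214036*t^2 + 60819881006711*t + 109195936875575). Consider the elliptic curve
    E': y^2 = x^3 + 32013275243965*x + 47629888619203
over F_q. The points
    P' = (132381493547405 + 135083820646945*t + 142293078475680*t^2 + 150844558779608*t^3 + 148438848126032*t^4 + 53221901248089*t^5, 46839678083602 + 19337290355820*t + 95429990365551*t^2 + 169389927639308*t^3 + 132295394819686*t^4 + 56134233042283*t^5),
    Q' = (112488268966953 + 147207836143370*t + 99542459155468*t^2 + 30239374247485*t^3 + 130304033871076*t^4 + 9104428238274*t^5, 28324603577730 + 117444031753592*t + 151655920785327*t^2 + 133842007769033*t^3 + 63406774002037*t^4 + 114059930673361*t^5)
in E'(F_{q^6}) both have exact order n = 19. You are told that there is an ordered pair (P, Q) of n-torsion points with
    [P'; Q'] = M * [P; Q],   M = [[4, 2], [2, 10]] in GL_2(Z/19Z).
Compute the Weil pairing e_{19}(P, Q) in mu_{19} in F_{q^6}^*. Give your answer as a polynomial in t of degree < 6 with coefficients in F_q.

152408700615486 + 107335071710596*t + 135982756660842*t^2 + 90433266980076*t^3 + 3467407818530*t^4 + 81947039522666*t^5

Under M = [[4,2],[2,10]] in GL_2(Z/19), e_{19}(P',Q') = e_{19}(P,Q)^(4*10-2*2 mod 19).
Inverting 17 mod 19: 9. Thus e_{19}(P,Q) = e(P',Q')^{9}.
Build f_{19,P'} and f_{19,Q'} via the 5-bit ladder of 19=10011_2; evaluate at shifted divisors; quotient in F_{172691072734729^6}.
So e_{19}(P',Q') = 196604469480 + 89082504382123*t + 65910014432951*t^2 + 31179829166889*t^3 + 68380642799252*t^4 + 15820082445613*t^5.
Finally e_{19}(P,Q) = 152408700615486 + 107335071710596*t + 135982756660842*t^2 + 90433266980076*t^3 + 3467407818530*t^4 + 81947039522666*t^5.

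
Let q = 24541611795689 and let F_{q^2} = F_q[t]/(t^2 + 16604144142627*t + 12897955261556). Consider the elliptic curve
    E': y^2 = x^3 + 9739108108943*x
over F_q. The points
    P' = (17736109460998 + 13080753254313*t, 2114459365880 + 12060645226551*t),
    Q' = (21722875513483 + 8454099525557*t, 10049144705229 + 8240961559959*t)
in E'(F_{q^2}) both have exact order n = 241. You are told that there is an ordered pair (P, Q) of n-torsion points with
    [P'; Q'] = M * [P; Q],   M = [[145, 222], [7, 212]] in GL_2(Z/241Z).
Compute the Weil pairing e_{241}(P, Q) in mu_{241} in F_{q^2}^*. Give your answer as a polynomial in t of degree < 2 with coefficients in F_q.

Alternating bilinearity on E[241] (values in mu_{241} in F_{24541611795689^2}) gives e(P',Q') = e(P,Q)^det(M).
det M = 145*212 - 222*7 = 29186 = 25 (mod 241); 25^{-1} = 135 (mod 241).
8-bit Miller (11110001) on E'/F_{24541611795689} with a'=9739108108943, b'=0: accumulate tangent/chord ratios at Q'+S and P'+S'.
e_{241}(P',Q') = 19905727027928 + 2577999961204*t.
Hence e(P,Q) = 7633004311469 + 10509252785825*t in F_{24541611795689^2}^*.

7633004311469 + 10509252785825*t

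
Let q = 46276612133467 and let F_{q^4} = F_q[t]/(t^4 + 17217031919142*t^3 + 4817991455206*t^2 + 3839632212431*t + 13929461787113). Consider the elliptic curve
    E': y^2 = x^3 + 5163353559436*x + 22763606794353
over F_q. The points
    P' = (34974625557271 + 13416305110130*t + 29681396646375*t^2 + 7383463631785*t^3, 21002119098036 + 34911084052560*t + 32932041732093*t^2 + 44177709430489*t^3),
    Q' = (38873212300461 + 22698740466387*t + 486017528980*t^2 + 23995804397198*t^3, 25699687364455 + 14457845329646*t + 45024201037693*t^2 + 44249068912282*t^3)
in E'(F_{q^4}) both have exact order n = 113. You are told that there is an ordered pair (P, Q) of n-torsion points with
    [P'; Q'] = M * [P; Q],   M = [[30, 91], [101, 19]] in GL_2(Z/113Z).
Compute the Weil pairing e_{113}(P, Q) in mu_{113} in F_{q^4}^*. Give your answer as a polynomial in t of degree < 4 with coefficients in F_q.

e_{113}(aP+bQ,cP+dQ) = e_{113}(P,Q)^(ad-bc); with (a,b,c,d)=(30,91,101,19) this gives the det-113 law.
Hence e(P,Q) = e(P',Q')^{89} where 89 = 80^{-1} mod 113.
Build f_{113,P'} and f_{113,Q'} via the 7-bit ladder of 113=1110001_2; evaluate at shifted divisors; quotient in F_{46276612133467^4}.
Result: e(P',Q') = 27537143206780 + 41363683874046*t + 7342862870349*t^2 + 44558356747365*t^3.
(27537143206780 + 41363683874046*t + 7342862870349*t^2 + 44558356747365*t^3)^{89} mod (46276612133467,f) = 22294391439117 + 45850103165634*t + 29950739109059*t^2 + 32318630403080*t^3.

22294391439117 + 45850103165634*t + 29950739109059*t^2 + 32318630403080*t^3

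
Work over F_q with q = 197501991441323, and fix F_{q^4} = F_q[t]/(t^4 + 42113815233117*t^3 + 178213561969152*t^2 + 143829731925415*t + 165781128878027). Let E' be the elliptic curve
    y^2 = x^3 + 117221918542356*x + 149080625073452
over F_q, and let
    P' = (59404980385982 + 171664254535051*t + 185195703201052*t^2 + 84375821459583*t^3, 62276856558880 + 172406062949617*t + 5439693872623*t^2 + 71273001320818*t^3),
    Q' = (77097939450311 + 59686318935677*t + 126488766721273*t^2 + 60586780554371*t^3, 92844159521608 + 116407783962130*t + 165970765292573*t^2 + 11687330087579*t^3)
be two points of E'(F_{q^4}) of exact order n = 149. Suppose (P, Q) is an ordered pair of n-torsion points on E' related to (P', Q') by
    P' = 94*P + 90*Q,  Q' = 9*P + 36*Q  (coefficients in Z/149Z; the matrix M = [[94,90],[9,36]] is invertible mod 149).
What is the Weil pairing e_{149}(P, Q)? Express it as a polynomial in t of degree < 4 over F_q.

16112063329977 + 103172218570968*t + 38145860867266*t^2 + 189346082478408*t^3

Under M = [[94,90],[9,36]] in GL_2(Z/149), e_{149}(P',Q') = e_{149}(P,Q)^(94*36-90*9 mod 149).
Hence e(P,Q) = e(P',Q')^{40} where 40 = 41^{-1} mod 149.
Miller loop for e_{149} over F_{197501991441323^4}: bits of 149 = 10010101; 7 double steps + 3 add steps, l/v at each.
The quotient is 86422800069585 + 72835814314132*t + 109834223491811*t^2 + 157688767481927*t^3.
Thus e_{149}(P,Q) = 16112063329977 + 103172218570968*t + 38145860867266*t^2 + 189346082478408*t^3.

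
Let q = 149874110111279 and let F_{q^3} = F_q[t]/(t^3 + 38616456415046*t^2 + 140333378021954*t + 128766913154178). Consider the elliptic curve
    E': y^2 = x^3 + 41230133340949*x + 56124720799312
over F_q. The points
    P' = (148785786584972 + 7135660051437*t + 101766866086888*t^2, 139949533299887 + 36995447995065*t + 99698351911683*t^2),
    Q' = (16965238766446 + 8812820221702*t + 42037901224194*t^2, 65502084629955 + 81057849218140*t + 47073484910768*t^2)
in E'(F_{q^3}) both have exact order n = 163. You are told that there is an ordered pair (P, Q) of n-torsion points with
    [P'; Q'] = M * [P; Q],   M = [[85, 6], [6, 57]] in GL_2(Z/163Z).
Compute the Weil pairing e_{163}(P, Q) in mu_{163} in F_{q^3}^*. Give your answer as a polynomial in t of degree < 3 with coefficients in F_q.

81579671182751 + 132970731321164*t + 93783086470680*t^2

Alternating bilinearity on E[163] (values in mu_{163} in F_{149874110111279^3}) gives e(P',Q') = e(P,Q)^det(M).
det M = 85*57 - 6*6 = 4809 = 82 (mod 163); 82^{-1} = 2 (mod 163).
Run Miller on y^2=x^3+41230133340949*x+56124720799312 over F_{149874110111279}: ladder 10100011 (8 bits); e = f_P(D_Q)/f_Q(D_P).
e_{163}(P',Q') = 135271230671415 + 129517578736525*t + 133384053196656*t^2.
Raise to 2: e(P,Q) = 81579671182751 + 132970731321164*t + 93783086470680*t^2 in mu_{163}.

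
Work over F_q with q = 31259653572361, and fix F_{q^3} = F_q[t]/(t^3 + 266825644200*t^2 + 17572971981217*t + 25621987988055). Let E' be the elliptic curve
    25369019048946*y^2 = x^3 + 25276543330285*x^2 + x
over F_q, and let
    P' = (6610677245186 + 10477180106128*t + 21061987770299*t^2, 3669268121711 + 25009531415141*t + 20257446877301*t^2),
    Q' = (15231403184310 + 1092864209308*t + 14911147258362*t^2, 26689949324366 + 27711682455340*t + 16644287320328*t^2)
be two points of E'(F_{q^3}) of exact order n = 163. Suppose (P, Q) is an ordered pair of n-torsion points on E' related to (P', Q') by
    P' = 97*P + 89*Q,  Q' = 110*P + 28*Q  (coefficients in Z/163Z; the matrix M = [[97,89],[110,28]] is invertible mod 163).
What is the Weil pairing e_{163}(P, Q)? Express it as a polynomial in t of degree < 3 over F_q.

Since e_{163}(P,P)=e_{163}(Q,Q)=1 and e_{163}(Q,P)=e_{163}(P,Q)^{-1}, expanding e_{163}(97*P + 89*Q,110*P + 28*Q) leaves e(P,Q)^det(M).
Inverting 98 mod 163: 5. Thus e_{163}(P,Q) = e(P',Q')^{5}.
Set x_W=3688150305129*u+21370435722902, y_W=3688150305129*v; then E': y_W^2=x_W^3+28362896499707*x_W+7783460091861.
Run Miller on y^2=x^3+28362896499707*x+7783460091861 over F_{31259653572361}: ladder 10100011 (8 bits); e = f_P(D_Q)/f_Q(D_P).
Result: e(P',Q') = 30765415227593 + 13204543281904*t + 5001537637035*t^2.
Raise to 5: e(P,Q) = 1760183421987 + 13846088609394*t + 21979593093363*t^2 in mu_{163}.

1760183421987 + 13846088609394*t + 21979593093363*t^2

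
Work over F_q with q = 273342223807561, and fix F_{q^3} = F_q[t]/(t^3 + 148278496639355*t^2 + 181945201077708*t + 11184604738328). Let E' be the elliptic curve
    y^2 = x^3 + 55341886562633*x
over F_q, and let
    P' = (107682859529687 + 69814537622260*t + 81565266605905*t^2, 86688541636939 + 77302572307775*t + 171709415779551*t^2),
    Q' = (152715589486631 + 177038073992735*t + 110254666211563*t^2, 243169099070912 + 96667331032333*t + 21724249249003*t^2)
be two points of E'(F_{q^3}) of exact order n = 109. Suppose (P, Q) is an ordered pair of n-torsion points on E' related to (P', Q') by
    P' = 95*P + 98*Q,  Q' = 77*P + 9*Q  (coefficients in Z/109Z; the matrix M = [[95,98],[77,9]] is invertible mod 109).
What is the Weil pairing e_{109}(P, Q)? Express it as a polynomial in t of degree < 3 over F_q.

237295497638250 + 121285891213122*t + 153289341025833*t^2

e_{109}(aP+bQ,cP+dQ) = e_{109}(P,Q)^(ad-bc); with (a,b,c,d)=(95,98,77,9) this gives the det-109 law.
Hence e(P,Q) = e(P',Q')^{96} where 96 = 67^{-1} mod 109.
Run Miller on y^2=x^3+55341886562633*x over F_{273342223807561}: ladder 1101101 (7 bits); e = f_P(D_Q)/f_Q(D_P).
The quotient is 12869101935391 + 232010375445731*t + 66986030311938*t^2.
Finally e_{109}(P,Q) = 237295497638250 + 121285891213122*t + 153289341025833*t^2.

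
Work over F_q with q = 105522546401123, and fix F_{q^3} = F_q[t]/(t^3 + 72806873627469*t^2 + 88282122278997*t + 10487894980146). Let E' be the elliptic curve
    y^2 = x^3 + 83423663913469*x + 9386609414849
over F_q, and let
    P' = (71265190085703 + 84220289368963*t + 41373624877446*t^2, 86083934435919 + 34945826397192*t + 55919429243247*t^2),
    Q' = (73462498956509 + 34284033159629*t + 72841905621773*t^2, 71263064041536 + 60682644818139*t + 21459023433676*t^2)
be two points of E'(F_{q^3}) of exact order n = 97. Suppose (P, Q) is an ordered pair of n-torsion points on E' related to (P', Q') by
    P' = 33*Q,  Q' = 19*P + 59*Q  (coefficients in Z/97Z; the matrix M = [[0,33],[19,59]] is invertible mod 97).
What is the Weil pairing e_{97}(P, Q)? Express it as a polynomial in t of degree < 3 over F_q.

43814418482748 + 43760339158157*t + 49053046008650*t^2

Alternating bilinearity on E[97] (values in mu_{97} in F_{105522546401123^3}) gives e(P',Q') = e(P,Q)^det(M).
Inverting 52 mod 97: 28. Thus e_{97}(P,Q) = e(P',Q')^{28}.
Miller loop for e_{97} over F_{105522546401123^3}: bits of 97 = 1100001; 6 double steps + 2 add steps, l/v at each.
Miller gives e_{97}(P',Q') = 5061713915359 + 53459158660922*t + 49850872003112*t^2 in F_{105522546401123^3}.
Hence e(P,Q) = 43814418482748 + 43760339158157*t + 49053046008650*t^2 in F_{105522546401123^3}^*.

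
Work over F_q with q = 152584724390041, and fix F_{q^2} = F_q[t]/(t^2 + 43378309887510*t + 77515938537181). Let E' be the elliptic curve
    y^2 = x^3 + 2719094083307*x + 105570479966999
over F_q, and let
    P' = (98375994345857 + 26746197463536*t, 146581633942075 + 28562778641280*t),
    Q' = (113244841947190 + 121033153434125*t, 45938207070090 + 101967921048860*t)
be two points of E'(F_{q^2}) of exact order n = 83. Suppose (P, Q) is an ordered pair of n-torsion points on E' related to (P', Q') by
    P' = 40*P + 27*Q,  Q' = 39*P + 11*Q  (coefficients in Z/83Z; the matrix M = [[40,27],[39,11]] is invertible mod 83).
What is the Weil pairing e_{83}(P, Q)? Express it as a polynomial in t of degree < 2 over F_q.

e_{83} is bilinear + alternating on E[83], so e_{83}(40*P + 27*Q, 39*P + 11*Q) = e_{83}(P,Q)^(40*11-27*39).
40*11 - 27*39 = -613; reduced mod 83: det = 51, inverse 70.
7-bit Miller (1010011) on E'/F_{152584724390041} with a'=2719094083307, b'=105570479966999: accumulate tangent/chord ratios at Q'+S and P'+S'.
e_{83}(P',Q') = 113429361390098 + 3122307546828*t.
Hence e(P,Q) = 97311338800533 + 23789950742329*t in F_{152584724390041^2}^*.

97311338800533 + 23789950742329*t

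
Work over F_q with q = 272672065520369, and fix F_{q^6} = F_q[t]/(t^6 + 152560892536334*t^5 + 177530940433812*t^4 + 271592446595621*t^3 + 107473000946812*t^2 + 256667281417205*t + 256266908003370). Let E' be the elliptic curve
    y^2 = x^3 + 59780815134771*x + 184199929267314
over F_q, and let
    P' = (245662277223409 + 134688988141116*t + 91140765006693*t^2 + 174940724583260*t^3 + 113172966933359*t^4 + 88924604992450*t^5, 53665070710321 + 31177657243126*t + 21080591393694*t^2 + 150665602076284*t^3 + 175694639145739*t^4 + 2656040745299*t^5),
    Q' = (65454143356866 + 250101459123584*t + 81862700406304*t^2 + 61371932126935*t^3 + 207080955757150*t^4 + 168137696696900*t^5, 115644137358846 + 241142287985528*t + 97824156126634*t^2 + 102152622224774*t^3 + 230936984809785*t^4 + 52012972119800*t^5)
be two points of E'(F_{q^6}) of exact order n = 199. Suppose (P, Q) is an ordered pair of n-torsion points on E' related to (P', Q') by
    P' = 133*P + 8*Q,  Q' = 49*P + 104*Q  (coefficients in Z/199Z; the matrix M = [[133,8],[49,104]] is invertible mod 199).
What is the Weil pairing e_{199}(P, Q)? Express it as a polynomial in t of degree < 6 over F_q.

138041885363910 + 234969132927245*t + 104615256621825*t^2 + 102029553269217*t^3 + 125895786201983*t^4 + 46980587527665*t^5

The 199-Weil pairing on E[199] over F_{272672065520369} is alternating-bilinear: e_{199}(P',Q') = e_{199}(P,Q)^det(M).
Inverting 107 mod 199: 93. Thus e_{199}(P,Q) = e(P',Q')^{93}.
Miller loop for e_{199} over F_{272672065520369^6}: bits of 199 = 11000111; 7 double steps + 4 add steps, l/v at each.
f_P(D_Q)/f_Q(D_P) = 236705948094376 + 124632585237636*t + 270290999367603*t^2 + 87558738036735*t^3 + 34514185412819*t^4 + 103884081355842*t^5.
Raise to 93: e(P,Q) = 138041885363910 + 234969132927245*t + 104615256621825*t^2 + 102029553269217*t^3 + 125895786201983*t^4 + 46980587527665*t^5 in mu_{199}.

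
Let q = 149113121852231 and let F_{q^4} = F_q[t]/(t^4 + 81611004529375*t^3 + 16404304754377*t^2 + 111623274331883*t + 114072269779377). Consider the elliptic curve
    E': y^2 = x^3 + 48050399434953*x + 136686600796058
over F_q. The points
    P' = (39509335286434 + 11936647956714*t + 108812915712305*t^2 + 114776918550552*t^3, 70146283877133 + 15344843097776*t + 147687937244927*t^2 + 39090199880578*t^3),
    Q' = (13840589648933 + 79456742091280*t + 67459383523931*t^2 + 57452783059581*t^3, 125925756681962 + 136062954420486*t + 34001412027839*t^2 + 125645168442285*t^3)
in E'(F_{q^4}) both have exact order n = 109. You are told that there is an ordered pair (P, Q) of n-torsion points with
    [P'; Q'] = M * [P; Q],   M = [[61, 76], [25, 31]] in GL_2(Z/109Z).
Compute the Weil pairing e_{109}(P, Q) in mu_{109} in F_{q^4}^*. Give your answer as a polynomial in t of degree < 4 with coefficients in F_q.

114325635887073 + 47676656180490*t + 51407907818911*t^2 + 35120955939438*t^3

Since e_{109}(P,P)=e_{109}(Q,Q)=1 and e_{109}(Q,P)=e_{109}(P,Q)^{-1}, expanding e_{109}(61*P + 76*Q,25*P + 31*Q) leaves e(P,Q)^det(M).
Inverting 100 mod 109: 12. Thus e_{109}(P,Q) = e(P',Q')^{12}.
Run Miller on y^2=x^3+48050399434953*x+136686600796058 over F_{149113121852231}: ladder 1101101 (7 bits); e = f_P(D_Q)/f_Q(D_P).
e_{109}(P',Q') = 13440374113895 + 64994092168177*t + 108892776685195*t^2 + 38555109885254*t^3.
Hence e(P,Q) = 114325635887073 + 47676656180490*t + 51407907818911*t^2 + 35120955939438*t^3 in F_{149113121852231^4}^*.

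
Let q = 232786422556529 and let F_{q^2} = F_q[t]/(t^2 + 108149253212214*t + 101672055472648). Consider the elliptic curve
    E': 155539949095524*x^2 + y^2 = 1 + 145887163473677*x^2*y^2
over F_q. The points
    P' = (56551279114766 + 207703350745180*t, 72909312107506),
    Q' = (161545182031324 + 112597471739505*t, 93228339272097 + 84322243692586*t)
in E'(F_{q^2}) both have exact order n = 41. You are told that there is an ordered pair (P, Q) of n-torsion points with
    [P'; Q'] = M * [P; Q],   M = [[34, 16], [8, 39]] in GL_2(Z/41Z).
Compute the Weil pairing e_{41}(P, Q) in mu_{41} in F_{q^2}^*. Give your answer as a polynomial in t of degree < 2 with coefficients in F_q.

Since e_{41}(P,P)=e_{41}(Q,Q)=1 and e_{41}(Q,P)=e_{41}(P,Q)^{-1}, expanding e_{41}(34*P + 16*Q,8*P + 39*Q) leaves e(P,Q)^det(M).
det(M) mod 41 = 9; its inverse in (Z/41)^* is 32 (check: 9*32 mod 41 = 1).
Edwards->Montgomery: u=(1+y)/(1-y), v=u/x -> 211495199169515v^2=u^3+94830179395376u^2+u; then x_W=60609802044594u+11440115002112: y^2=x^3+126497755807374*x+213169371979753.
6-bit Miller (101001) on E'/F_{232786422556529} with a'=126497755807374, b'=213169371979753: accumulate tangent/chord ratios at Q'+S and P'+S'.
Miller gives e_{41}(P',Q') = 144409078938694 + 131826639867613*t in F_{232786422556529^2}.
Finally e_{41}(P,Q) = 48952302326128 + 150281354192504*t.

48952302326128 + 150281354192504*t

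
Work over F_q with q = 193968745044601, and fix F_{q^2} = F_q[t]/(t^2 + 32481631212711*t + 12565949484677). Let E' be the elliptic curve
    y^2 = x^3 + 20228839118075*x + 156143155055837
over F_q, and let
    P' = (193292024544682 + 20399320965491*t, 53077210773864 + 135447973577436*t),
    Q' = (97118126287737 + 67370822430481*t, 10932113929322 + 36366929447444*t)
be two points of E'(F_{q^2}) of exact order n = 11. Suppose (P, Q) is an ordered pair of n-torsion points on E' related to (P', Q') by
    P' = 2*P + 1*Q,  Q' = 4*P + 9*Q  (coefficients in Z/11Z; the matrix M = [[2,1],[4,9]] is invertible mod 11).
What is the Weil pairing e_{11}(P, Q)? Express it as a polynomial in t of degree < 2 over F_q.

e_{11} is bilinear + alternating on E[11], so e_{11}(2*P + 1*Q, 4*P + 9*Q) = e_{11}(P,Q)^(2*9-1*4).
2*9 - 1*4 = 14; reduced mod 11: det = 3, inverse 4.
4-bit Miller (1011) on E'/F_{193968745044601} with a'=20228839118075, b'=156143155055837: accumulate tangent/chord ratios at Q'+S and P'+S'.
Result: e(P',Q') = 31886642611182 + 188605314804955*t.
Raise to 4: e(P,Q) = 40647661184546 + 18837166984909*t in mu_{11}.

40647661184546 + 18837166984909*t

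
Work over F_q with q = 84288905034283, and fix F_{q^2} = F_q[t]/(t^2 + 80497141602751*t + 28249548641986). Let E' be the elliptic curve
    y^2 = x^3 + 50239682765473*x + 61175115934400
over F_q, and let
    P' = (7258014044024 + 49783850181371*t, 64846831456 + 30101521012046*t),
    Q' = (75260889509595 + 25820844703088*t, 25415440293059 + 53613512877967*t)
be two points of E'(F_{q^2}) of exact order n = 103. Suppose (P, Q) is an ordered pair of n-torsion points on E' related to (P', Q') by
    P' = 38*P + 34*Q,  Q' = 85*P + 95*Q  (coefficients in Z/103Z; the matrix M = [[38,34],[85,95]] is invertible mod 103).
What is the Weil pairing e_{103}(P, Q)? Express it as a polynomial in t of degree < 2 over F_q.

48308703661406 + 70108762478910*t

Since e_{103}(P,P)=e_{103}(Q,Q)=1 and e_{103}(Q,P)=e_{103}(P,Q)^{-1}, expanding e_{103}(38*P + 34*Q,85*P + 95*Q) leaves e(P,Q)^det(M).
So e_{103}(P,Q) = e_{103}(P',Q')^{102}, since 102*102 = 1 mod 103.
Build f_{103,P'} and f_{103,Q'} via the 7-bit ladder of 103=1100111_2; evaluate at shifted divisors; quotient in F_{84288905034283^2}.
So e_{103}(P',Q') = 65208912626996 + 14180142555373*t.
Hence e(P,Q) = 48308703661406 + 70108762478910*t in F_{84288905034283^2}^*.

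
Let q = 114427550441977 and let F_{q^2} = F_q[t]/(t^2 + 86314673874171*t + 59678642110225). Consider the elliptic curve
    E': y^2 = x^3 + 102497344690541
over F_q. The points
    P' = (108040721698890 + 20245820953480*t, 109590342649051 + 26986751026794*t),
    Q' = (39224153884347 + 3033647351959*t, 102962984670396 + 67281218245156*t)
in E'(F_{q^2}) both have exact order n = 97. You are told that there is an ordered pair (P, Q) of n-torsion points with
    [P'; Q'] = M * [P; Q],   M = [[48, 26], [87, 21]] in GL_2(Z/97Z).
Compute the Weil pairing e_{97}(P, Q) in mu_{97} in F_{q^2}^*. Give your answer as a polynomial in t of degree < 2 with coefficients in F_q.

26130892137196 + 94637728021861*t

e_{97} is bilinear + alternating on E[97], so e_{97}(48*P + 26*Q, 87*P + 21*Q) = e_{97}(P,Q)^(48*21-26*87).
So e_{97}(P,Q) = e_{97}(P',Q')^{14}, since 7*14 = 1 mod 97.
7-bit Miller (1100001) on E'/F_{114427550441977} with a'=0, b'=102497344690541: accumulate tangent/chord ratios at Q'+S and P'+S'.
So e_{97}(P',Q') = 16934154949243 + 63420904832590*t.
Thus e_{97}(P,Q) = 26130892137196 + 94637728021861*t.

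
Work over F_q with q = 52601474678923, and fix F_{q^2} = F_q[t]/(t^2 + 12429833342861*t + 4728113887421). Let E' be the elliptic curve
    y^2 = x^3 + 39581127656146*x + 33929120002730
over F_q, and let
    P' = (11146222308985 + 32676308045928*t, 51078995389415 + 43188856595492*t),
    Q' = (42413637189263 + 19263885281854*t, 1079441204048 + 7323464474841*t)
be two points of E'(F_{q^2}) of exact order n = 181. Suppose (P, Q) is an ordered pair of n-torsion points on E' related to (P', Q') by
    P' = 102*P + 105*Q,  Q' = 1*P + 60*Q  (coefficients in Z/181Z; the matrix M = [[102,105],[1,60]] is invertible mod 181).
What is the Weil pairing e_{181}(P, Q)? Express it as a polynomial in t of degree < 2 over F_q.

Alternating bilinearity on E[181] (values in mu_{181} in F_{52601474678923^2}) gives e(P',Q') = e(P,Q)^det(M).
102*60 - 105*1 = 6015; reduced mod 181: det = 42, inverse 125.
8-bit Miller (10110101) on E'/F_{52601474678923} with a'=39581127656146, b'=33929120002730: accumulate tangent/chord ratios at Q'+S and P'+S'.
Result: e(P',Q') = 11715274298665 + 20361026768319*t.
(11715274298665 + 20361026768319*t)^{125} mod (52601474678923,f) = 41046274756395 + 19456238237274*t.

41046274756395 + 19456238237274*t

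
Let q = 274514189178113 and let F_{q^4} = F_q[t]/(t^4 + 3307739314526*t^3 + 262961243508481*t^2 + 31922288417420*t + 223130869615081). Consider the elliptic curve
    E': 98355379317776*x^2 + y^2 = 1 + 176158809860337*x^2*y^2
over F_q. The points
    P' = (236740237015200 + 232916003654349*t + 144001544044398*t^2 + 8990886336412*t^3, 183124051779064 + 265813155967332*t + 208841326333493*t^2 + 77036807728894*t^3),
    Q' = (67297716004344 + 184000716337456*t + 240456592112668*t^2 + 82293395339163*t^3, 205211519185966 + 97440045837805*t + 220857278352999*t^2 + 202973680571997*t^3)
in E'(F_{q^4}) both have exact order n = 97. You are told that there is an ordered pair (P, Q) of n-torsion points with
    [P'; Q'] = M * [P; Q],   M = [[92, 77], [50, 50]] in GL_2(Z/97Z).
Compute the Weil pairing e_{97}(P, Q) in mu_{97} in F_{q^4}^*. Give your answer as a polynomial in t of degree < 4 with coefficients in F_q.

Alternating bilinearity on E[97] (values in mu_{97} in F_{274514189178113^4}) gives e(P',Q') = e(P,Q)^det(M).
So e_{97}(P,Q) = e_{97}(P',Q')^{41}, since 71*41 = 1 mod 97.
Edwards->Montgomery: u=(1+y)/(1-y), v=u/x -> 91785122234481v^2=u^3+u; then x_W=49177689658888u: y^2=x^3+68246553952435*x.
Miller loop for e_{97} over F_{274514189178113^4}: bits of 97 = 1100001; 6 double steps + 2 add steps, l/v at each.
The quotient is 198528307671503 + 84322233157910*t + 158794315914626*t^2 + 159764718540137*t^3.
Thus e_{97}(P,Q) = 75918440885130 + 269217748151491*t + 252764558158320*t^2 + 1971463267309*t^3.

75918440885130 + 269217748151491*t + 252764558158320*t^2 + 1971463267309*t^3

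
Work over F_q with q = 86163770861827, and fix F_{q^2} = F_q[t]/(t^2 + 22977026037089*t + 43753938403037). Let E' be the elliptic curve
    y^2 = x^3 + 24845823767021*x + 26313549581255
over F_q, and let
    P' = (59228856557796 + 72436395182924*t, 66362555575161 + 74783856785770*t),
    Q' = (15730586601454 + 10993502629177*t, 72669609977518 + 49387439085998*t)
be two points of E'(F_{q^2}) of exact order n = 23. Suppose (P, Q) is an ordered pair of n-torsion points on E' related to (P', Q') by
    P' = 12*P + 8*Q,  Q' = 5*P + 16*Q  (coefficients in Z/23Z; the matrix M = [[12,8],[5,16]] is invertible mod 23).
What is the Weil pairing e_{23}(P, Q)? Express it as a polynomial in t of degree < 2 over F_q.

84471874029593 + 45527727993039*t

Since e_{23}(P,P)=e_{23}(Q,Q)=1 and e_{23}(Q,P)=e_{23}(P,Q)^{-1}, expanding e_{23}(12*P + 8*Q,5*P + 16*Q) leaves e(P,Q)^det(M).
12*16 - 8*5 = 152; reduced mod 23: det = 14, inverse 5.
Run Miller on y^2=x^3+24845823767021*x+26313549581255 over F_{86163770861827}: ladder 10111 (5 bits); e = f_P(D_Q)/f_Q(D_P).
The quotient is 75623029506730 + 42363036124426*t.
e_{23}(P,Q) = (75623029506730 + 42363036124426*t)^{5} = 84471874029593 + 45527727993039*t.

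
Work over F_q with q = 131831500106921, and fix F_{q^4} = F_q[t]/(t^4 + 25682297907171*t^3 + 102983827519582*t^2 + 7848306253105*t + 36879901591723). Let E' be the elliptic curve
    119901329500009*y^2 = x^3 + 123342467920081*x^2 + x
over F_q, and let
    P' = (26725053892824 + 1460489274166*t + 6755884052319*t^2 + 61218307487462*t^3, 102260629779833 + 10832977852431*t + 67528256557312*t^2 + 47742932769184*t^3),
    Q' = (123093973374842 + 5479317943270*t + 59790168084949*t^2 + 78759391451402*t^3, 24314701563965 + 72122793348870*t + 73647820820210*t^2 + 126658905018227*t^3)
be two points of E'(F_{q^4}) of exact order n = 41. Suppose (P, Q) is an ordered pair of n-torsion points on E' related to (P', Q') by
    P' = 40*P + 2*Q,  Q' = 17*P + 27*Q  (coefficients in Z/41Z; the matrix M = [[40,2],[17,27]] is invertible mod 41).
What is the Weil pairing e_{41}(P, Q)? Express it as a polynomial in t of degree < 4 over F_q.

85493482508767 + 94128132244563*t + 81873908256358*t^2 + 33410274833153*t^3

The 41-Weil pairing on E[41] over F_{131831500106921} is alternating-bilinear: e_{41}(P',Q') = e_{41}(P,Q)^det(M).
40*27 - 2*17 = 1046; reduced mod 41: det = 21, inverse 2.
Set x_W=20975982621206*u+45901524992946, y_W=20975982621206*v; then E': y_W^2=x_W^3+119949538438471*x_W+7360380986455.
Miller loop for e_{41} over F_{131831500106921^4}: bits of 41 = 101001; 5 double steps + 2 add steps, l/v at each.
Result: e(P',Q') = 15242479907566 + 129920643309008*t + 97418347400649*t^2 + 33240168065547*t^3.
(15242479907566 + 129920643309008*t + 97418347400649*t^2 + 33240168065547*t^3)^{2} mod (131831500106921,f) = 85493482508767 + 94128132244563*t + 81873908256358*t^2 + 33410274833153*t^3.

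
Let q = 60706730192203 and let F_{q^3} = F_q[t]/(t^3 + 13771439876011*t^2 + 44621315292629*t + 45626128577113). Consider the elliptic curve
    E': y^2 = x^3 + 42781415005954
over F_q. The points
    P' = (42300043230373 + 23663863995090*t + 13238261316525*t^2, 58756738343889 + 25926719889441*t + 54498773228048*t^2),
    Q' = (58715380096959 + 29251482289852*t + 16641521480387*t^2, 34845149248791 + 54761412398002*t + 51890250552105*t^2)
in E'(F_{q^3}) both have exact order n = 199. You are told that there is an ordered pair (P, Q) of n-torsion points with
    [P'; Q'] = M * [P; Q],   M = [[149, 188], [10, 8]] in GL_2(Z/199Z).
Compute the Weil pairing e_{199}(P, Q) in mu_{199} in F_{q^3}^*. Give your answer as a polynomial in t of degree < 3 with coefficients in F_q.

e_{199}(aP+bQ,cP+dQ) = e_{199}(P,Q)^(ad-bc); with (a,b,c,d)=(149,188,10,8) this gives the det-199 law.
So e_{199}(P,Q) = e_{199}(P',Q')^{164}, since 108*164 = 1 mod 199.
Build f_{199,P'} and f_{199,Q'} via the 8-bit ladder of 199=11000111_2; evaluate at shifted divisors; quotient in F_{60706730192203^3}.
So e_{199}(P',Q') = 11971305210645 + 25543596942553*t + 8454092132829*t^2.
Raise to 164: e(P,Q) = 27050463714807 + 48944483190690*t + 36990033243841*t^2 in mu_{199}.

27050463714807 + 48944483190690*t + 36990033243841*t^2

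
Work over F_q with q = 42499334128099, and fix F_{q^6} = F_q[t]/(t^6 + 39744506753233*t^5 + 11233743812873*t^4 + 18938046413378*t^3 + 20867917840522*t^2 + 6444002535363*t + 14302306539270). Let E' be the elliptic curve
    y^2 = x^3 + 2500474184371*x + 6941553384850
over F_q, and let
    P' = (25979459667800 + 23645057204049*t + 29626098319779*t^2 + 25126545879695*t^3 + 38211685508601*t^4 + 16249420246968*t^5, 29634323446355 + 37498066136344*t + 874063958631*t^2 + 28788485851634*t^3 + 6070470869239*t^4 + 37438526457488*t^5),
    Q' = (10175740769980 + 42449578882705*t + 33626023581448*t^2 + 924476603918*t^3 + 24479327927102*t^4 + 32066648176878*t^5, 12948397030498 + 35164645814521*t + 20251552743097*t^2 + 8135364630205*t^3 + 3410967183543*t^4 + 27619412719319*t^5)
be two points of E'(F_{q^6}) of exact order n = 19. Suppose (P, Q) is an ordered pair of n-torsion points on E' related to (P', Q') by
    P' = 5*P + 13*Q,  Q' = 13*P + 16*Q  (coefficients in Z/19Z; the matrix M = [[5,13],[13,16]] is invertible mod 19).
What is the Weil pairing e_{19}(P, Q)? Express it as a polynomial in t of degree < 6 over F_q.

29833256483290 + 10185548337510*t + 25291182367970*t^2 + 10900263391658*t^3 + 28922062020890*t^4 + 38362073847694*t^5

e_{19}(aP+bQ,cP+dQ) = e_{19}(P,Q)^(ad-bc); with (a,b,c,d)=(5,13,13,16) this gives the det-19 law.
Hence e(P,Q) = e(P',Q')^{16} where 16 = 6^{-1} mod 19.
Miller loop for e_{19} over F_{42499334128099^6}: bits of 19 = 10011; 4 double steps + 2 add steps, l/v at each.
Result: e(P',Q') = 22984734420842 + 20954290982928*t + 8433975472981*t^2 + 29468202409159*t^3 + 10424093302402*t^4 + 14014075283283*t^5.
Raise to 16: e(P,Q) = 29833256483290 + 10185548337510*t + 25291182367970*t^2 + 10900263391658*t^3 + 28922062020890*t^4 + 38362073847694*t^5 in mu_{19}.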